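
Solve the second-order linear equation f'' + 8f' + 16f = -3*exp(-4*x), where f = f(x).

Characteristic equation r² + 8r + 16 = 0 has discriminant (8)² - 4·(16) = 0, so r = -4 is a repeated root.
Hence f_h = (C1 + C2*x)*exp(-4*x).
Since exp(-4*x) solves the homogeneous equation (r = -4 is a root of multiplicity 2), multiply the trial by x^2. Try f_p = A*x^2*exp(-4*x). Substituting into the equation and dividing by exp(-4*x) gives A = -3/2, so f_p = -3*x^2*exp(-4*x)/2.

f = C1*exp(-4*x) - 3*x**2*exp(-4*x)/2 + C2*x*exp(-4*x)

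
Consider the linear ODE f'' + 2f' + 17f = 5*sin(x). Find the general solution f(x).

Characteristic equation r² + 2r + 17 = 0 has discriminant (2)² - 4·(17) = -64 < 0, so r = -1 ± 4i.
Hence f_h = C1*cos(4*x)*exp(-x) + C2*exp(-x)*sin(4*x).
Try f_p = A*cos(x) + B*sin(x). Substituting and equating the coefficients of cos(x) and sin(x) gives A = -1/26, B = 4/13, so f_p = -cos(x)/26 + 4*sin(x)/13.

f = -cos(x)/26 + 4*sin(x)/13 + C1*cos(4*x)*exp(-x) + C2*exp(-x)*sin(4*x)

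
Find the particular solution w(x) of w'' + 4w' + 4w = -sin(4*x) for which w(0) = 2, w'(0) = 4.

Characteristic equation r² + 4r + 4 = 0 has discriminant (4)² - 4·(4) = 0, so r = -2 is a repeated root.
Hence w_h = (C1 + C2*x)*exp(-2*x).
Try w_p = A*cos(4*x) + B*sin(4*x). Substituting and equating the coefficients of cos(4x) and sin(4x) gives A = 1/25, B = 3/100, so w_p = cos(4*x)/25 + 3*sin(4*x)/100.
General solution: w = cos(4*x)/25 + 3*sin(4*x)/100 + C1*exp(-2*x) + C2*x*exp(-2*x).
Apply the initial conditions: w(0) = 1/25 + C1 = 2 and w'(0) = 3/25 + C2 - 2*C1 = 4. Solving gives C1 = 49/25, C2 = 39/5.

w = cos(4*x)/25 + 3*sin(4*x)/100 + 49*exp(-2*x)/25 + 39*x*exp(-2*x)/5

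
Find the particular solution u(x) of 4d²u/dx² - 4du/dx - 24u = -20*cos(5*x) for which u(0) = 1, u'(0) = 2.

u = 19*exp(-2*x)/145 + 25*sin(5*x)/986 + 121*exp(3*x)/170 + 155*cos(5*x)/986

Divide through by 4: u'' - u' - 6u = -5*cos(5*x).
Characteristic equation r² - r - 6 = 0 factors as (r - 3)(r + 2) = 0, so r = 3, -2.
Hence u_h = C1*exp(3*x) + C2*exp(-2*x).
Try u_p = A*cos(5*x) + B*sin(5*x). Substituting and equating the coefficients of cos(5x) and sin(5x) gives A = 155/986, B = 25/986, so u_p = 25*sin(5*x)/986 + 155*cos(5*x)/986.
General solution: u = 25*sin(5*x)/986 + 155*cos(5*x)/986 + C1*exp(3*x) + C2*exp(-2*x).
Apply the initial conditions: u(0) = 155/986 + C1 + C2 = 1 and u'(0) = 125/986 - 2*C2 + 3*C1 = 2. Solving gives C1 = 121/170, C2 = 19/145.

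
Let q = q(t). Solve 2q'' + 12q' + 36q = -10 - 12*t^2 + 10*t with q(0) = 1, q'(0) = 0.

q = -11/27 + t/2 - t**2/3 + 38*cos(3*t)*exp(-3*t)/27 + 67*exp(-3*t)*sin(3*t)/54

Divide through by 2: q'' + 6q' + 18q = -5 - 6*t^2 + 5*t.
Characteristic equation r² + 6r + 18 = 0 has discriminant (6)² - 4·(18) = -36 < 0, so r = -3 ± 3i.
Hence q_h = C1*cos(3*t)*exp(-3*t) + C2*exp(-3*t)*sin(3*t).
For the particular solution try q_p = A0 + A1*t + A2*t^2. Substituting and matching coefficients of each power of t gives A0 = -11/27, A1 = 1/2, A2 = -1/3, so q_p = -11/27 + t/2 - t^2/3.
General solution: q = -11/27 + t/2 - t^2/3 + C1*cos(3*t)*exp(-3*t) + C2*exp(-3*t)*sin(3*t).
Apply the initial conditions: q(0) = -11/27 + C1 = 1 and q'(0) = 1/2 - 3*C1 + 3*C2 = 0. Solving gives C1 = 38/27, C2 = 67/54.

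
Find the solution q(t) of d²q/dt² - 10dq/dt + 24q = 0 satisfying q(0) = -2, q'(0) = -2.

Characteristic equation r² - 10r + 24 = 0 factors as (r - 6)(r - 4) = 0, so r = 6, 4.
Hence q_h = C1*exp(6*t) + C2*exp(4*t).
Apply the initial conditions: q(0) = C1 + C2 = -2 and q'(0) = 4*C2 + 6*C1 = -2. Solving gives C1 = 3, C2 = -5.

q = -5*exp(4*t) + 3*exp(6*t)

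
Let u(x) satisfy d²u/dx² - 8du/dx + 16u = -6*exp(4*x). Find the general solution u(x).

u = C1*exp(4*x) - 3*x**2*exp(4*x) + C2*x*exp(4*x)

Characteristic equation r² - 8r + 16 = 0 has discriminant (-8)² - 4·(16) = 0, so r = 4 is a repeated root.
Hence u_h = (C1 + C2*x)*exp(4*x).
Since exp(4*x) solves the homogeneous equation (r = 4 is a root of multiplicity 2), multiply the trial by x^2. Try u_p = A*x^2*exp(4*x). Substituting into the equation and dividing by exp(4*x) gives A = -3, so u_p = -3*x^2*exp(4*x).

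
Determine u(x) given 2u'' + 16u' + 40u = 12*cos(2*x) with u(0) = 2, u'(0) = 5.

Divide through by 2: u'' + 8u' + 20u = 6*cos(2*x).
Characteristic equation r² + 8r + 20 = 0 has discriminant (8)² - 4·(20) = -16 < 0, so r = -4 ± 2i.
Hence u_h = C1*cos(2*x)*exp(-4*x) + C2*exp(-4*x)*sin(2*x).
Try u_p = A*cos(2*x) + B*sin(2*x). Substituting and equating the coefficients of cos(2x) and sin(2x) gives A = 3/16, B = 3/16, so u_p = 3*cos(2*x)/16 + 3*sin(2*x)/16.
General solution: u = 3*cos(2*x)/16 + 3*sin(2*x)/16 + C1*cos(2*x)*exp(-4*x) + C2*exp(-4*x)*sin(2*x).
Apply the initial conditions: u(0) = 3/16 + C1 = 2 and u'(0) = 3/8 - 4*C1 + 2*C2 = 5. Solving gives C1 = 29/16, C2 = 95/16.

u = 3*cos(2*x)/16 + 3*sin(2*x)/16 + 29*cos(2*x)*exp(-4*x)/16 + 95*exp(-4*x)*sin(2*x)/16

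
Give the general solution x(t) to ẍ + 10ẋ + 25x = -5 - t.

x = -23/125 - t/25 + C1*exp(-5*t) + C2*t*exp(-5*t)

Characteristic equation r² + 10r + 25 = 0 has discriminant (10)² - 4·(25) = 0, so r = -5 is a repeated root.
Hence x_h = (C1 + C2*t)*exp(-5*t).
For the particular solution try x_p = A0 + A1*t. Substituting and matching coefficients of each power of t gives A0 = -23/125, A1 = -1/25, so x_p = -23/125 - t/25.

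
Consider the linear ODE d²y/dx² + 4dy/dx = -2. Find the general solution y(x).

Characteristic equation r² + 4r = 0 factors as (r + 4)r = 0, so r = -4, 0.
Hence y_h = C1*exp(-4*x) + C2.
Since 0 is a characteristic root (multiplicity 1), multiply the polynomial trial by x: try y_p = A0*x. Substituting and matching coefficients of each power of x gives A0 = -1/2, so y_p = -x/2.

y = C2 - x/2 + C1*exp(-4*x)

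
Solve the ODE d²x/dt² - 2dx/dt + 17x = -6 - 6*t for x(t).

x = -114/289 - 6*t/17 + C1*cos(4*t)*exp(t) + C2*exp(t)*sin(4*t)

Characteristic equation r² - 2r + 17 = 0 has discriminant (-2)² - 4·(17) = -64 < 0, so r = 1 ± 4i.
Hence x_h = C1*cos(4*t)*exp(t) + C2*exp(t)*sin(4*t).
For the particular solution try x_p = A0 + A1*t. Substituting and matching coefficients of each power of t gives A0 = -114/289, A1 = -6/17, so x_p = -114/289 - 6*t/17.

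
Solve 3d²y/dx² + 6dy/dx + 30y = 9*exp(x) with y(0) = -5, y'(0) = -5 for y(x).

Divide through by 3: y'' + 2y' + 10y = 3*exp(x).
Characteristic equation r² + 2r + 10 = 0 has discriminant (2)² - 4·(10) = -36 < 0, so r = -1 ± 3i.
Hence y_h = C1*cos(3*x)*exp(-x) + C2*exp(-x)*sin(3*x).
Try y_p = A*exp(x). Substituting into the equation and dividing by exp(x) gives A = 3/13, so y_p = 3*exp(x)/13.
General solution: y = 3*exp(x)/13 + C1*cos(3*x)*exp(-x) + C2*exp(-x)*sin(3*x).
Apply the initial conditions: y(0) = 3/13 + C1 = -5 and y'(0) = 3/13 - C1 + 3*C2 = -5. Solving gives C1 = -68/13, C2 = -136/39.

y = 3*exp(x)/13 - 136*exp(-x)*sin(3*x)/39 - 68*cos(3*x)*exp(-x)/13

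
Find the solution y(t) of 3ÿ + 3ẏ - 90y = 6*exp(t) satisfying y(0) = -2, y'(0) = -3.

y = -47*exp(-6*t)/77 - 29*exp(5*t)/22 - exp(t)/14

Divide through by 3: y'' + y' - 30y = 2*exp(t).
Characteristic equation r² + r - 30 = 0 factors as (r + 6)(r - 5) = 0, so r = -6, 5.
Hence y_h = C1*exp(-6*t) + C2*exp(5*t).
Try y_p = A*exp(t). Substituting into the equation and dividing by exp(t) gives A = -1/14, so y_p = -exp(t)/14.
General solution: y = -exp(t)/14 + C1*exp(-6*t) + C2*exp(5*t).
Apply the initial conditions: y(0) = -1/14 + C1 + C2 = -2 and y'(0) = -1/14 - 6*C1 + 5*C2 = -3. Solving gives C1 = -47/77, C2 = -29/22.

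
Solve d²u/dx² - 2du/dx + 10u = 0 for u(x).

u = C1*cos(3*x)*exp(x) + C2*exp(x)*sin(3*x)

Characteristic equation r² - 2r + 10 = 0 has discriminant (-2)² - 4·(10) = -36 < 0, so r = 1 ± 3i.
Hence u_h = C1*cos(3*x)*exp(x) + C2*exp(x)*sin(3*x).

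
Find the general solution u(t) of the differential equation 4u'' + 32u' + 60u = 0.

Divide through by 4: u'' + 8u' + 15u = 0.
Characteristic equation r² + 8r + 15 = 0 factors as (r + 3)(r + 5) = 0, so r = -3, -5.
Hence u_h = C1*exp(-3*t) + C2*exp(-5*t).

u = C1*exp(-3*t) + C2*exp(-5*t)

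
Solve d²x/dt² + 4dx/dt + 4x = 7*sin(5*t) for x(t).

Characteristic equation r² + 4r + 4 = 0 has discriminant (4)² - 4·(4) = 0, so r = -2 is a repeated root.
Hence x_h = (C1 + C2*t)*exp(-2*t).
Try x_p = A*cos(5*t) + B*sin(5*t). Substituting and equating the coefficients of cos(5t) and sin(5t) gives A = -140/841, B = -147/841, so x_p = -147*sin(5*t)/841 - 140*cos(5*t)/841.

x = -147*sin(5*t)/841 - 140*cos(5*t)/841 + C1*exp(-2*t) + C2*t*exp(-2*t)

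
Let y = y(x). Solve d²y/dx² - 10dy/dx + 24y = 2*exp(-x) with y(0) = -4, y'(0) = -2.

y = -56*exp(4*x)/5 + 2*exp(-x)/35 + 50*exp(6*x)/7

Characteristic equation r² - 10r + 24 = 0 factors as (r - 4)(r - 6) = 0, so r = 4, 6.
Hence y_h = C1*exp(4*x) + C2*exp(6*x).
Try y_p = A*exp(-x). Substituting into the equation and dividing by exp(-x) gives A = 2/35, so y_p = 2*exp(-x)/35.
General solution: y = 2*exp(-x)/35 + C1*exp(4*x) + C2*exp(6*x).
Apply the initial conditions: y(0) = 2/35 + C1 + C2 = -4 and y'(0) = -2/35 + 4*C1 + 6*C2 = -2. Solving gives C1 = -56/5, C2 = 50/7.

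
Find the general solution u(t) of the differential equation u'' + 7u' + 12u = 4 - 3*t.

u = 23/48 - t/4 + C1*exp(-3*t) + C2*exp(-4*t)

Characteristic equation r² + 7r + 12 = 0 factors as (r + 3)(r + 4) = 0, so r = -3, -4.
Hence u_h = C1*exp(-3*t) + C2*exp(-4*t).
For the particular solution try u_p = A0 + A1*t. Substituting and matching coefficients of each power of t gives A0 = 23/48, A1 = -1/4, so u_p = 23/48 - t/4.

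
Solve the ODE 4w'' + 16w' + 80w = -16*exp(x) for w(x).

w = -4*exp(x)/25 + C1*cos(4*x)*exp(-2*x) + C2*exp(-2*x)*sin(4*x)

Divide through by 4: w'' + 4w' + 20w = -4*exp(x).
Characteristic equation r² + 4r + 20 = 0 has discriminant (4)² - 4·(20) = -64 < 0, so r = -2 ± 4i.
Hence w_h = C1*cos(4*x)*exp(-2*x) + C2*exp(-2*x)*sin(4*x).
Try w_p = A*exp(x). Substituting into the equation and dividing by exp(x) gives A = -4/25, so w_p = -4*exp(x)/25.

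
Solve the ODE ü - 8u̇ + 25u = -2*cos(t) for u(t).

Characteristic equation r² - 8r + 25 = 0 has discriminant (-8)² - 4·(25) = -36 < 0, so r = 4 ± 3i.
Hence u_h = C1*cos(3*t)*exp(4*t) + C2*exp(4*t)*sin(3*t).
Try u_p = A*cos(t) + B*sin(t). Substituting and equating the coefficients of cos(t) and sin(t) gives A = -3/40, B = 1/40, so u_p = -3*cos(t)/40 + sin(t)/40.

u = -3*cos(t)/40 + sin(t)/40 + C1*cos(3*t)*exp(4*t) + C2*exp(4*t)*sin(3*t)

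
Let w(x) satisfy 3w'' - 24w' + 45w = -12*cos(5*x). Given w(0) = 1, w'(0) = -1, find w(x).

w = -11*exp(5*x)/5 + 2*cos(5*x)/85 + 8*sin(5*x)/85 + 54*exp(3*x)/17

Divide through by 3: w'' - 8w' + 15w = -4*cos(5*x).
Characteristic equation r² - 8r + 15 = 0 factors as (r - 5)(r - 3) = 0, so r = 5, 3.
Hence w_h = C1*exp(5*x) + C2*exp(3*x).
Try w_p = A*cos(5*x) + B*sin(5*x). Substituting and equating the coefficients of cos(5x) and sin(5x) gives A = 2/85, B = 8/85, so w_p = 2*cos(5*x)/85 + 8*sin(5*x)/85.
General solution: w = 2*cos(5*x)/85 + 8*sin(5*x)/85 + C1*exp(5*x) + C2*exp(3*x).
Apply the initial conditions: w(0) = 2/85 + C1 + C2 = 1 and w'(0) = 8/17 + 3*C2 + 5*C1 = -1. Solving gives C1 = -11/5, C2 = 54/17.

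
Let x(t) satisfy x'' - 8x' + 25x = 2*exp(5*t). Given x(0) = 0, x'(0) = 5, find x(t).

x = exp(5*t)/5 - cos(3*t)*exp(4*t)/5 + 8*exp(4*t)*sin(3*t)/5

Characteristic equation r² - 8r + 25 = 0 has discriminant (-8)² - 4·(25) = -36 < 0, so r = 4 ± 3i.
Hence x_h = C1*cos(3*t)*exp(4*t) + C2*exp(4*t)*sin(3*t).
Try x_p = A*exp(5*t). Substituting into the equation and dividing by exp(5*t) gives A = 1/5, so x_p = exp(5*t)/5.
General solution: x = exp(5*t)/5 + C1*cos(3*t)*exp(4*t) + C2*exp(4*t)*sin(3*t).
Apply the initial conditions: x(0) = 1/5 + C1 = 0 and x'(0) = 1 + 3*C2 + 4*C1 = 5. Solving gives C1 = -1/5, C2 = 8/5.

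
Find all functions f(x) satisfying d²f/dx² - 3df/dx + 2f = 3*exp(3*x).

Characteristic equation r² - 3r + 2 = 0 factors as (r - 2)(r - 1) = 0, so r = 2, 1.
Hence f_h = C1*exp(2*x) + C2*exp(x).
Try f_p = A*exp(3*x). Substituting into the equation and dividing by exp(3*x) gives A = 3/2, so f_p = 3*exp(3*x)/2.

f = 3*exp(3*x)/2 + C1*exp(2*x) + C2*exp(x)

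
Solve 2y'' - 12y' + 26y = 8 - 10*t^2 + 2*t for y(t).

Divide through by 2: y'' - 6y' + 13y = 4 + t - 5*t^2.
Characteristic equation r² - 6r + 13 = 0 has discriminant (-6)² - 4·(13) = -16 < 0, so r = 3 ± 2i.
Hence y_h = C1*cos(2*t)*exp(3*t) + C2*exp(3*t)*sin(2*t).
For the particular solution try y_p = A0 + A1*t + A2*t^2. Substituting and matching coefficients of each power of t gives A0 = 524/2197, A1 = -47/169, A2 = -5/13, so y_p = 524/2197 - 47*t/169 - 5*t^2/13.

y = 524/2197 - 47*t/169 - 5*t**2/13 + C1*cos(2*t)*exp(3*t) + C2*exp(3*t)*sin(2*t)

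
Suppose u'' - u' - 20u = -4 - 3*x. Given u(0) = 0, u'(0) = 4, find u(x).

u = 77/400 - 77*exp(-4*x)/144 + 3*x/20 + 77*exp(5*x)/225

Characteristic equation r² - r - 20 = 0 factors as (r + 4)(r - 5) = 0, so r = -4, 5.
Hence u_h = C1*exp(-4*x) + C2*exp(5*x).
For the particular solution try u_p = A0 + A1*x. Substituting and matching coefficients of each power of x gives A0 = 77/400, A1 = 3/20, so u_p = 77/400 + 3*x/20.
General solution: u = 77/400 + 3*x/20 + C1*exp(-4*x) + C2*exp(5*x).
Apply the initial conditions: u(0) = 77/400 + C1 + C2 = 0 and u'(0) = 3/20 - 4*C1 + 5*C2 = 4. Solving gives C1 = -77/144, C2 = 77/225.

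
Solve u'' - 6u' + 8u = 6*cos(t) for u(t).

u = -36*sin(t)/85 + 42*cos(t)/85 + C1*exp(4*t) + C2*exp(2*t)

Characteristic equation r² - 6r + 8 = 0 factors as (r - 4)(r - 2) = 0, so r = 4, 2.
Hence u_h = C1*exp(4*t) + C2*exp(2*t).
Try u_p = A*cos(t) + B*sin(t). Substituting and equating the coefficients of cos(t) and sin(t) gives A = 42/85, B = -36/85, so u_p = -36*sin(t)/85 + 42*cos(t)/85.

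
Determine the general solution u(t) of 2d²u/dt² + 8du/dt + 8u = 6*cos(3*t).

u = -15*cos(3*t)/169 + 36*sin(3*t)/169 + C1*exp(-2*t) + C2*t*exp(-2*t)

Divide through by 2: u'' + 4u' + 4u = 3*cos(3*t).
Characteristic equation r² + 4r + 4 = 0 has discriminant (4)² - 4·(4) = 0, so r = -2 is a repeated root.
Hence u_h = (C1 + C2*t)*exp(-2*t).
Try u_p = A*cos(3*t) + B*sin(3*t). Substituting and equating the coefficients of cos(3t) and sin(3t) gives A = -15/169, B = 36/169, so u_p = -15*cos(3*t)/169 + 36*sin(3*t)/169.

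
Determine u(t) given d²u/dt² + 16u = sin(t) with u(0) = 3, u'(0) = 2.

Characteristic equation r² + 16 = 0 has discriminant (0)² - 4·(16) = -64 < 0, so r = ± 4i.
Hence u_h = C1*cos(4*t) + C2*sin(4*t).
Try u_p = A*cos(t) + B*sin(t). Substituting and equating the coefficients of cos(t) and sin(t) gives A = 0, B = 1/15, so u_p = sin(t)/15.
General solution: u = sin(t)/15 + C1*cos(4*t) + C2*sin(4*t).
Apply the initial conditions: u(0) = C1 = 3 and u'(0) = 1/15 + 4*C2 = 2. Solving gives C1 = 3, C2 = 29/60.

u = 3*cos(4*t) + sin(t)/15 + 29*sin(4*t)/60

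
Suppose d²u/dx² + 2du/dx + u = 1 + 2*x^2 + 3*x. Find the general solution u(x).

u = 7 - 5*x + 2*x**2 + C1*exp(-x) + C2*x*exp(-x)

Characteristic equation r² + 2r + 1 = 0 has discriminant (2)² - 4·(1) = 0, so r = -1 is a repeated root.
Hence u_h = (C1 + C2*x)*exp(-x).
For the particular solution try u_p = A0 + A1*x + A2*x^2. Substituting and matching coefficients of each power of x gives A0 = 7, A1 = -5, A2 = 2, so u_p = 7 - 5*x + 2*x^2.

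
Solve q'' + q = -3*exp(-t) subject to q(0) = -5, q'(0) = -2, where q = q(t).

q = -7*cos(t)/2 - 7*sin(t)/2 - 3*exp(-t)/2

Characteristic equation r² + 1 = 0 has discriminant (0)² - 4·(1) = -4 < 0, so r = ± i.
Hence q_h = C1*cos(t) + C2*sin(t).
Try q_p = A*exp(-t). Substituting into the equation and dividing by exp(-t) gives A = -3/2, so q_p = -3*exp(-t)/2.
General solution: q = -3*exp(-t)/2 + C1*cos(t) + C2*sin(t).
Apply the initial conditions: q(0) = -3/2 + C1 = -5 and q'(0) = 3/2 + C2 = -2. Solving gives C1 = -7/2, C2 = -7/2.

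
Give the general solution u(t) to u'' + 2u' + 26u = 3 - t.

Characteristic equation r² + 2r + 26 = 0 has discriminant (2)² - 4·(26) = -100 < 0, so r = -1 ± 5i.
Hence u_h = C1*cos(5*t)*exp(-t) + C2*exp(-t)*sin(5*t).
For the particular solution try u_p = A0 + A1*t. Substituting and matching coefficients of each power of t gives A0 = 20/169, A1 = -1/26, so u_p = 20/169 - t/26.

u = 20/169 - t/26 + C1*cos(5*t)*exp(-t) + C2*exp(-t)*sin(5*t)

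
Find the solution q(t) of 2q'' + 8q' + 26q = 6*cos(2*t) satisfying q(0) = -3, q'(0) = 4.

q = 24*sin(2*t)/145 + 27*cos(2*t)/145 - 462*cos(3*t)*exp(-2*t)/145 - 392*exp(-2*t)*sin(3*t)/435

Divide through by 2: q'' + 4q' + 13q = 3*cos(2*t).
Characteristic equation r² + 4r + 13 = 0 has discriminant (4)² - 4·(13) = -36 < 0, so r = -2 ± 3i.
Hence q_h = C1*cos(3*t)*exp(-2*t) + C2*exp(-2*t)*sin(3*t).
Try q_p = A*cos(2*t) + B*sin(2*t). Substituting and equating the coefficients of cos(2t) and sin(2t) gives A = 27/145, B = 24/145, so q_p = 24*sin(2*t)/145 + 27*cos(2*t)/145.
General solution: q = 24*sin(2*t)/145 + 27*cos(2*t)/145 + C1*cos(3*t)*exp(-2*t) + C2*exp(-2*t)*sin(3*t).
Apply the initial conditions: q(0) = 27/145 + C1 = -3 and q'(0) = 48/145 - 2*C1 + 3*C2 = 4. Solving gives C1 = -462/145, C2 = -392/435.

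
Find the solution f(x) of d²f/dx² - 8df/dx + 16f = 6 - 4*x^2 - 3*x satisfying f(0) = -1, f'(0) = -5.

f = 3/16 - 19*exp(4*x)/16 - 7*x/16 - x**2/4 + 3*x*exp(4*x)/16

Characteristic equation r² - 8r + 16 = 0 has discriminant (-8)² - 4·(16) = 0, so r = 4 is a repeated root.
Hence f_h = (C1 + C2*x)*exp(4*x).
For the particular solution try f_p = A0 + A1*x + A2*x^2. Substituting and matching coefficients of each power of x gives A0 = 3/16, A1 = -7/16, A2 = -1/4, so f_p = 3/16 - 7*x/16 - x^2/4.
General solution: f = 3/16 - 7*x/16 - x^2/4 + C1*exp(4*x) + C2*x*exp(4*x).
Apply the initial conditions: f(0) = 3/16 + C1 = -1 and f'(0) = -7/16 + C2 + 4*C1 = -5. Solving gives C1 = -19/16, C2 = 3/16.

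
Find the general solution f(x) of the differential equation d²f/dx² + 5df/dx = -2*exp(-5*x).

Characteristic equation r² + 5r = 0 factors as (r + 5)r = 0, so r = -5, 0.
Hence f_h = C1*exp(-5*x) + C2.
Since exp(-5*x) solves the homogeneous equation (r = -5 is a root of multiplicity 1), multiply the trial by x. Try f_p = A*x*exp(-5*x). Substituting into the equation and dividing by exp(-5*x) gives A = 2/5, so f_p = 2*x*exp(-5*x)/5.

f = C2 + C1*exp(-5*x) + 2*x*exp(-5*x)/5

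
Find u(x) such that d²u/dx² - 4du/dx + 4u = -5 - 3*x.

u = -2 - 3*x/4 + C1*exp(2*x) + C2*x*exp(2*x)

Characteristic equation r² - 4r + 4 = 0 has discriminant (-4)² - 4·(4) = 0, so r = 2 is a repeated root.
Hence u_h = (C1 + C2*x)*exp(2*x).
For the particular solution try u_p = A0 + A1*x. Substituting and matching coefficients of each power of x gives A0 = -2, A1 = -3/4, so u_p = -2 - 3*x/4.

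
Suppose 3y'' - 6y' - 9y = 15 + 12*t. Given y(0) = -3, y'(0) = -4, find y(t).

Divide through by 3: y'' - 2y' - 3y = 5 + 4*t.
Characteristic equation r² - 2r - 3 = 0 factors as (r + 1)(r - 3) = 0, so r = -1, 3.
Hence y_h = C1*exp(-t) + C2*exp(3*t).
For the particular solution try y_p = A0 + A1*t. Substituting and matching coefficients of each power of t gives A0 = -7/9, A1 = -4/3, so y_p = -7/9 - 4*t/3.
General solution: y = -7/9 - 4*t/3 + C1*exp(-t) + C2*exp(3*t).
Apply the initial conditions: y(0) = -7/9 + C1 + C2 = -3 and y'(0) = -4/3 - C1 + 3*C2 = -4. Solving gives C1 = -1, C2 = -11/9.

y = -7/9 - exp(-t) - 11*exp(3*t)/9 - 4*t/3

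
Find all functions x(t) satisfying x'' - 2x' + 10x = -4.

Characteristic equation r² - 2r + 10 = 0 has discriminant (-2)² - 4·(10) = -36 < 0, so r = 1 ± 3i.
Hence x_h = C1*cos(3*t)*exp(t) + C2*exp(t)*sin(3*t).
For the particular solution try x_p = A0. Substituting and matching coefficients of each power of t gives A0 = -2/5, so x_p = -2/5.

x = -2/5 + C1*cos(3*t)*exp(t) + C2*exp(t)*sin(3*t)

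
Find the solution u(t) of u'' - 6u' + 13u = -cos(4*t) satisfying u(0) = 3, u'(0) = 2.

Characteristic equation r² - 6r + 13 = 0 has discriminant (-6)² - 4·(13) = -16 < 0, so r = 3 ± 2i.
Hence u_h = C1*cos(2*t)*exp(3*t) + C2*exp(3*t)*sin(2*t).
Try u_p = A*cos(4*t) + B*sin(4*t). Substituting and equating the coefficients of cos(4t) and sin(4t) gives A = 1/195, B = 8/195, so u_p = cos(4*t)/195 + 8*sin(4*t)/195.
General solution: u = cos(4*t)/195 + 8*sin(4*t)/195 + C1*cos(2*t)*exp(3*t) + C2*exp(3*t)*sin(2*t).
Apply the initial conditions: u(0) = 1/195 + C1 = 3 and u'(0) = 32/195 + 2*C2 + 3*C1 = 2. Solving gives C1 = 584/195, C2 = -697/195.

u = cos(4*t)/195 + 8*sin(4*t)/195 - 697*exp(3*t)*sin(2*t)/195 + 584*cos(2*t)*exp(3*t)/195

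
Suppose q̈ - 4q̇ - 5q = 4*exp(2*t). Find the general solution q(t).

Characteristic equation r² - 4r - 5 = 0 factors as (r + 1)(r - 5) = 0, so r = -1, 5.
Hence q_h = C1*exp(-t) + C2*exp(5*t).
Try q_p = A*exp(2*t). Substituting into the equation and dividing by exp(2*t) gives A = -4/9, so q_p = -4*exp(2*t)/9.

q = -4*exp(2*t)/9 + C1*exp(-t) + C2*exp(5*t)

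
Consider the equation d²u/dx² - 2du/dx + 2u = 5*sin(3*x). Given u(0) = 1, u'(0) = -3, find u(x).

u = -7*sin(3*x)/17 + 6*cos(3*x)/17 - 41*exp(x)*sin(x)/17 + 11*cos(x)*exp(x)/17

Characteristic equation r² - 2r + 2 = 0 has discriminant (-2)² - 4·(2) = -4 < 0, so r = 1 ± i.
Hence u_h = C1*cos(x)*exp(x) + C2*exp(x)*sin(x).
Try u_p = A*cos(3*x) + B*sin(3*x). Substituting and equating the coefficients of cos(3x) and sin(3x) gives A = 6/17, B = -7/17, so u_p = -7*sin(3*x)/17 + 6*cos(3*x)/17.
General solution: u = -7*sin(3*x)/17 + 6*cos(3*x)/17 + C1*cos(x)*exp(x) + C2*exp(x)*sin(x).
Apply the initial conditions: u(0) = 6/17 + C1 = 1 and u'(0) = -21/17 + C1 + C2 = -3. Solving gives C1 = 11/17, C2 = -41/17.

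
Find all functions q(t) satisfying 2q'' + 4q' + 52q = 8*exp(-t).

Divide through by 2: q'' + 2q' + 26q = 4*exp(-t).
Characteristic equation r² + 2r + 26 = 0 has discriminant (2)² - 4·(26) = -100 < 0, so r = -1 ± 5i.
Hence q_h = C1*cos(5*t)*exp(-t) + C2*exp(-t)*sin(5*t).
Try q_p = A*exp(-t). Substituting into the equation and dividing by exp(-t) gives A = 4/25, so q_p = 4*exp(-t)/25.

q = 4*exp(-t)/25 + C1*cos(5*t)*exp(-t) + C2*exp(-t)*sin(5*t)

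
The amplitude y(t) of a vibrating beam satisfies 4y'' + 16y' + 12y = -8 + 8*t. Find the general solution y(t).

Divide through by 4: y'' + 4y' + 3y = -2 + 2*t.
Characteristic equation r² + 4r + 3 = 0 factors as (r + 3)(r + 1) = 0, so r = -3, -1.
Hence y_h = C1*exp(-3*t) + C2*exp(-t).
For the particular solution try y_p = A0 + A1*t. Substituting and matching coefficients of each power of t gives A0 = -14/9, A1 = 2/3, so y_p = -14/9 + 2*t/3.

y = -14/9 + 2*t/3 + C1*exp(-3*t) + C2*exp(-t)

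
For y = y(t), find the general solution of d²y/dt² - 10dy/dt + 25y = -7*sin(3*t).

Characteristic equation r² - 10r + 25 = 0 has discriminant (-10)² - 4·(25) = 0, so r = 5 is a repeated root.
Hence y_h = (C1 + C2*t)*exp(5*t).
Try y_p = A*cos(3*t) + B*sin(3*t). Substituting and equating the coefficients of cos(3t) and sin(3t) gives A = -105/578, B = -28/289, so y_p = -105*cos(3*t)/578 - 28*sin(3*t)/289.

y = -105*cos(3*t)/578 - 28*sin(3*t)/289 + C1*exp(5*t) + C2*t*exp(5*t)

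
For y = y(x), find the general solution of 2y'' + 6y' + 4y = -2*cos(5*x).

Divide through by 2: y'' + 3y' + 2y = -cos(5*x).
Characteristic equation r² + 3r + 2 = 0 factors as (r + 2)(r + 1) = 0, so r = -2, -1.
Hence y_h = C1*exp(-2*x) + C2*exp(-x).
Try y_p = A*cos(5*x) + B*sin(5*x). Substituting and equating the coefficients of cos(5x) and sin(5x) gives A = 23/754, B = -15/754, so y_p = -15*sin(5*x)/754 + 23*cos(5*x)/754.

y = -15*sin(5*x)/754 + 23*cos(5*x)/754 + C1*exp(-2*x) + C2*exp(-x)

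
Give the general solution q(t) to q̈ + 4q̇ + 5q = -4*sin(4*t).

Characteristic equation r² + 4r + 5 = 0 has discriminant (4)² - 4·(5) = -4 < 0, so r = -2 ± i.
Hence q_h = C1*cos(t)*exp(-2*t) + C2*exp(-2*t)*sin(t).
Try q_p = A*cos(4*t) + B*sin(4*t). Substituting and equating the coefficients of cos(4t) and sin(4t) gives A = 64/377, B = 44/377, so q_p = 44*sin(4*t)/377 + 64*cos(4*t)/377.

q = 44*sin(4*t)/377 + 64*cos(4*t)/377 + C1*cos(t)*exp(-2*t) + C2*exp(-2*t)*sin(t)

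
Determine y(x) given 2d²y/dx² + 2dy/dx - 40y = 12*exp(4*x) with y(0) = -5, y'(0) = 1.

Divide through by 2: y'' + y' - 20y = 6*exp(4*x).
Characteristic equation r² + r - 20 = 0 factors as (r + 5)(r - 4) = 0, so r = -5, 4.
Hence y_h = C1*exp(-5*x) + C2*exp(4*x).
Since exp(4*x) solves the homogeneous equation (r = 4 is a root of multiplicity 1), multiply the trial by x. Try y_p = A*x*exp(4*x). Substituting into the equation and dividing by exp(4*x) gives A = 2/3, so y_p = 2*x*exp(4*x)/3.
General solution: y = C1*exp(-5*x) + C2*exp(4*x) + 2*x*exp(4*x)/3.
Apply the initial conditions: y(0) = C1 + C2 = -5 and y'(0) = 2/3 - 5*C1 + 4*C2 = 1. Solving gives C1 = -61/27, C2 = -74/27.

y = -74*exp(4*x)/27 - 61*exp(-5*x)/27 + 2*x*exp(4*x)/3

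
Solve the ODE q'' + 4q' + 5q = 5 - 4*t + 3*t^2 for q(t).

q = 271/125 - 44*t/25 + 3*t**2/5 + C1*cos(t)*exp(-2*t) + C2*exp(-2*t)*sin(t)

Characteristic equation r² + 4r + 5 = 0 has discriminant (4)² - 4·(5) = -4 < 0, so r = -2 ± i.
Hence q_h = C1*cos(t)*exp(-2*t) + C2*exp(-2*t)*sin(t).
For the particular solution try q_p = A0 + A1*t + A2*t^2. Substituting and matching coefficients of each power of t gives A0 = 271/125, A1 = -44/25, A2 = 3/5, so q_p = 271/125 - 44*t/25 + 3*t^2/5.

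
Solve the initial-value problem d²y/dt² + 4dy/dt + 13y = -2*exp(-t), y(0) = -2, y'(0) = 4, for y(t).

Characteristic equation r² + 4r + 13 = 0 has discriminant (4)² - 4·(13) = -36 < 0, so r = -2 ± 3i.
Hence y_h = C1*cos(3*t)*exp(-2*t) + C2*exp(-2*t)*sin(3*t).
Try y_p = A*exp(-t). Substituting into the equation and dividing by exp(-t) gives A = -1/5, so y_p = -exp(-t)/5.
General solution: y = -exp(-t)/5 + C1*cos(3*t)*exp(-2*t) + C2*exp(-2*t)*sin(3*t).
Apply the initial conditions: y(0) = -1/5 + C1 = -2 and y'(0) = 1/5 - 2*C1 + 3*C2 = 4. Solving gives C1 = -9/5, C2 = 1/15.

y = -exp(-t)/5 - 9*cos(3*t)*exp(-2*t)/5 + exp(-2*t)*sin(3*t)/15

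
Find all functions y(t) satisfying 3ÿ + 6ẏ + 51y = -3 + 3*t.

y = -19/289 + t/17 + C1*cos(4*t)*exp(-t) + C2*exp(-t)*sin(4*t)

Divide through by 3: y'' + 2y' + 17y = -1 + t.
Characteristic equation r² + 2r + 17 = 0 has discriminant (2)² - 4·(17) = -64 < 0, so r = -1 ± 4i.
Hence y_h = C1*cos(4*t)*exp(-t) + C2*exp(-t)*sin(4*t).
For the particular solution try y_p = A0 + A1*t. Substituting and matching coefficients of each power of t gives A0 = -19/289, A1 = 1/17, so y_p = -19/289 + t/17.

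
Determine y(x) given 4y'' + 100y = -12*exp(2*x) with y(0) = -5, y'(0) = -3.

Divide through by 4: y'' + 25y = -3*exp(2*x).
Characteristic equation r² + 25 = 0 has discriminant (0)² - 4·(25) = -100 < 0, so r = ± 5i.
Hence y_h = C1*cos(5*x) + C2*sin(5*x).
Try y_p = A*exp(2*x). Substituting into the equation and dividing by exp(2*x) gives A = -3/29, so y_p = -3*exp(2*x)/29.
General solution: y = -3*exp(2*x)/29 + C1*cos(5*x) + C2*sin(5*x).
Apply the initial conditions: y(0) = -3/29 + C1 = -5 and y'(0) = -6/29 + 5*C2 = -3. Solving gives C1 = -142/29, C2 = -81/145.

y = -142*cos(5*x)/29 - 81*sin(5*x)/145 - 3*exp(2*x)/29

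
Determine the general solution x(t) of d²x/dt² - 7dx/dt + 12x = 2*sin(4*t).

x = -sin(4*t)/100 + 7*cos(4*t)/100 + C1*exp(4*t) + C2*exp(3*t)

Characteristic equation r² - 7r + 12 = 0 factors as (r - 4)(r - 3) = 0, so r = 4, 3.
Hence x_h = C1*exp(4*t) + C2*exp(3*t).
Try x_p = A*cos(4*t) + B*sin(4*t). Substituting and equating the coefficients of cos(4t) and sin(4t) gives A = 7/100, B = -1/100, so x_p = -sin(4*t)/100 + 7*cos(4*t)/100.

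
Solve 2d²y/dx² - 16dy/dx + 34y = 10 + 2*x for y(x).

y = 93/289 + x/17 + C1*cos(x)*exp(4*x) + C2*exp(4*x)*sin(x)

Divide through by 2: y'' - 8y' + 17y = 5 + x.
Characteristic equation r² - 8r + 17 = 0 has discriminant (-8)² - 4·(17) = -4 < 0, so r = 4 ± i.
Hence y_h = C1*cos(x)*exp(4*x) + C2*exp(4*x)*sin(x).
For the particular solution try y_p = A0 + A1*x. Substituting and matching coefficients of each power of x gives A0 = 93/289, A1 = 1/17, so y_p = 93/289 + x/17.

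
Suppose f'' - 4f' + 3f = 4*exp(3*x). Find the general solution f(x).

f = C1*exp(x) + C2*exp(3*x) + 2*x*exp(3*x)

Characteristic equation r² - 4r + 3 = 0 factors as (r - 1)(r - 3) = 0, so r = 1, 3.
Hence f_h = C1*exp(x) + C2*exp(3*x).
Since exp(3*x) solves the homogeneous equation (r = 3 is a root of multiplicity 1), multiply the trial by x. Try f_p = A*x*exp(3*x). Substituting into the equation and dividing by exp(3*x) gives A = 2, so f_p = 2*x*exp(3*x).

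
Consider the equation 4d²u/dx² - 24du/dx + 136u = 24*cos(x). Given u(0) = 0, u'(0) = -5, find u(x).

Divide through by 4: u'' - 6u' + 34u = 6*cos(x).
Characteristic equation r² - 6r + 34 = 0 has discriminant (-6)² - 4·(34) = -100 < 0, so r = 3 ± 5i.
Hence u_h = C1*cos(5*x)*exp(3*x) + C2*exp(3*x)*sin(5*x).
Try u_p = A*cos(x) + B*sin(x). Substituting and equating the coefficients of cos(x) and sin(x) gives A = 22/125, B = -4/125, so u_p = -4*sin(x)/125 + 22*cos(x)/125.
General solution: u = -4*sin(x)/125 + 22*cos(x)/125 + C1*cos(5*x)*exp(3*x) + C2*exp(3*x)*sin(5*x).
Apply the initial conditions: u(0) = 22/125 + C1 = 0 and u'(0) = -4/125 + 3*C1 + 5*C2 = -5. Solving gives C1 = -22/125, C2 = -111/125.

u = -4*sin(x)/125 + 22*cos(x)/125 - 111*exp(3*x)*sin(5*x)/125 - 22*cos(5*x)*exp(3*x)/125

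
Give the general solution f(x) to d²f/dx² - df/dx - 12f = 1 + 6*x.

f = -1/24 - x/2 + C1*exp(4*x) + C2*exp(-3*x)

Characteristic equation r² - r - 12 = 0 factors as (r - 4)(r + 3) = 0, so r = 4, -3.
Hence f_h = C1*exp(4*x) + C2*exp(-3*x).
For the particular solution try f_p = A0 + A1*x. Substituting and matching coefficients of each power of x gives A0 = -1/24, A1 = -1/2, so f_p = -1/24 - x/2.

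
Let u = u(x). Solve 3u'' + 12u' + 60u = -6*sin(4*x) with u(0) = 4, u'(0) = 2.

u = -sin(4*x)/34 + 2*cos(4*x)/17 + 42*exp(-2*x)*sin(4*x)/17 + 66*cos(4*x)*exp(-2*x)/17

Divide through by 3: u'' + 4u' + 20u = -2*sin(4*x).
Characteristic equation r² + 4r + 20 = 0 has discriminant (4)² - 4·(20) = -64 < 0, so r = -2 ± 4i.
Hence u_h = C1*cos(4*x)*exp(-2*x) + C2*exp(-2*x)*sin(4*x).
Try u_p = A*cos(4*x) + B*sin(4*x). Substituting and equating the coefficients of cos(4x) and sin(4x) gives A = 2/17, B = -1/34, so u_p = -sin(4*x)/34 + 2*cos(4*x)/17.
General solution: u = -sin(4*x)/34 + 2*cos(4*x)/17 + C1*cos(4*x)*exp(-2*x) + C2*exp(-2*x)*sin(4*x).
Apply the initial conditions: u(0) = 2/17 + C1 = 4 and u'(0) = -2/17 - 2*C1 + 4*C2 = 2. Solving gives C1 = 66/17, C2 = 42/17.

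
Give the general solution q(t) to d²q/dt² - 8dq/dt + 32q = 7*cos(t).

q = -56*sin(t)/1025 + 217*cos(t)/1025 + C1*cos(4*t)*exp(4*t) + C2*exp(4*t)*sin(4*t)

Characteristic equation r² - 8r + 32 = 0 has discriminant (-8)² - 4·(32) = -64 < 0, so r = 4 ± 4i.
Hence q_h = C1*cos(4*t)*exp(4*t) + C2*exp(4*t)*sin(4*t).
Try q_p = A*cos(t) + B*sin(t). Substituting and equating the coefficients of cos(t) and sin(t) gives A = 217/1025, B = -56/1025, so q_p = -56*sin(t)/1025 + 217*cos(t)/1025.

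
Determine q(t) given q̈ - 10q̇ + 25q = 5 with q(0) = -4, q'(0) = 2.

Characteristic equation r² - 10r + 25 = 0 has discriminant (-10)² - 4·(25) = 0, so r = 5 is a repeated root.
Hence q_h = (C1 + C2*t)*exp(5*t).
For the particular solution try q_p = A0. Substituting and matching coefficients of each power of t gives A0 = 1/5, so q_p = 1/5.
General solution: q = 1/5 + C1*exp(5*t) + C2*t*exp(5*t).
Apply the initial conditions: q(0) = 1/5 + C1 = -4 and q'(0) = C2 + 5*C1 = 2. Solving gives C1 = -21/5, C2 = 23.

q = 1/5 - 21*exp(5*t)/5 + 23*t*exp(5*t)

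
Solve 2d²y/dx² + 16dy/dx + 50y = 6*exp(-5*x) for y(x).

Divide through by 2: y'' + 8y' + 25y = 3*exp(-5*x).
Characteristic equation r² + 8r + 25 = 0 has discriminant (8)² - 4·(25) = -36 < 0, so r = -4 ± 3i.
Hence y_h = C1*cos(3*x)*exp(-4*x) + C2*exp(-4*x)*sin(3*x).
Try y_p = A*exp(-5*x). Substituting into the equation and dividing by exp(-5*x) gives A = 3/10, so y_p = 3*exp(-5*x)/10.

y = 3*exp(-5*x)/10 + C1*cos(3*x)*exp(-4*x) + C2*exp(-4*x)*sin(3*x)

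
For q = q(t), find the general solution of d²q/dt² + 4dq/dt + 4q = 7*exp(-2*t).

Characteristic equation r² + 4r + 4 = 0 has discriminant (4)² - 4·(4) = 0, so r = -2 is a repeated root.
Hence q_h = (C1 + C2*t)*exp(-2*t).
Since exp(-2*t) solves the homogeneous equation (r = -2 is a root of multiplicity 2), multiply the trial by t^2. Try q_p = A*t^2*exp(-2*t). Substituting into the equation and dividing by exp(-2*t) gives A = 7/2, so q_p = 7*t^2*exp(-2*t)/2.

q = C1*exp(-2*t) + 7*t**2*exp(-2*t)/2 + C2*t*exp(-2*t)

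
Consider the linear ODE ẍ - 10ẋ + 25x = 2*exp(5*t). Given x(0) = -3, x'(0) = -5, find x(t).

x = -3*exp(5*t) + t**2*exp(5*t) + 10*t*exp(5*t)

Characteristic equation r² - 10r + 25 = 0 has discriminant (-10)² - 4·(25) = 0, so r = 5 is a repeated root.
Hence x_h = (C1 + C2*t)*exp(5*t).
Since exp(5*t) solves the homogeneous equation (r = 5 is a root of multiplicity 2), multiply the trial by t^2. Try x_p = A*t^2*exp(5*t). Substituting into the equation and dividing by exp(5*t) gives A = 1, so x_p = t^2*exp(5*t).
General solution: x = C1*exp(5*t) + t^2*exp(5*t) + C2*t*exp(5*t).
Apply the initial conditions: x(0) = C1 = -3 and x'(0) = C2 + 5*C1 = -5. Solving gives C1 = -3, C2 = 10.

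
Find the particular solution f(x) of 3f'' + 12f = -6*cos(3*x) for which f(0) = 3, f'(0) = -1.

Divide through by 3: f'' + 4f = -2*cos(3*x).
Characteristic equation r² + 4 = 0 has discriminant (0)² - 4·(4) = -16 < 0, so r = ± 2i.
Hence f_h = C1*cos(2*x) + C2*sin(2*x).
Try f_p = A*cos(3*x) + B*sin(3*x). Substituting and equating the coefficients of cos(3x) and sin(3x) gives A = 2/5, B = 0, so f_p = 2*cos(3*x)/5.
General solution: f = 2*cos(3*x)/5 + C1*cos(2*x) + C2*sin(2*x).
Apply the initial conditions: f(0) = 2/5 + C1 = 3 and f'(0) = 2*C2 = -1. Solving gives C1 = 13/5, C2 = -1/2.

f = -sin(2*x)/2 + 2*cos(3*x)/5 + 13*cos(2*x)/5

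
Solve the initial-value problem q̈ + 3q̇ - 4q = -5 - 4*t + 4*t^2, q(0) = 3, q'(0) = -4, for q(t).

Characteristic equation r² + 3r - 4 = 0 factors as (r + 4)(r - 1) = 0, so r = -4, 1.
Hence q_h = C1*exp(-4*t) + C2*exp(t).
For the particular solution try q_p = A0 + A1*t + A2*t^2. Substituting and matching coefficients of each power of t gives A0 = 3/8, A1 = -1/2, A2 = -1, so q_p = 3/8 - t^2 - t/2.
General solution: q = 3/8 - t^2 - t/2 + C1*exp(-4*t) + C2*exp(t).
Apply the initial conditions: q(0) = 3/8 + C1 + C2 = 3 and q'(0) = -1/2 + C2 - 4*C1 = -4. Solving gives C1 = 49/40, C2 = 7/5.

q = 3/8 - t**2 - t/2 + 7*exp(t)/5 + 49*exp(-4*t)/40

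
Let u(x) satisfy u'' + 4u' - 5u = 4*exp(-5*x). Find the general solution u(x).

Characteristic equation r² + 4r - 5 = 0 factors as (r + 5)(r - 1) = 0, so r = -5, 1.
Hence u_h = C1*exp(-5*x) + C2*exp(x).
Since exp(-5*x) solves the homogeneous equation (r = -5 is a root of multiplicity 1), multiply the trial by x. Try u_p = A*x*exp(-5*x). Substituting into the equation and dividing by exp(-5*x) gives A = -2/3, so u_p = -2*x*exp(-5*x)/3.

u = C1*exp(-5*x) + C2*exp(x) - 2*x*exp(-5*x)/3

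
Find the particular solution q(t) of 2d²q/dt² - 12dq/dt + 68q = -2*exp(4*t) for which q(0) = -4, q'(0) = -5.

q = -exp(4*t)/26 - 103*cos(5*t)*exp(3*t)/26 + 183*exp(3*t)*sin(5*t)/130

Divide through by 2: q'' - 6q' + 34q = -exp(4*t).
Characteristic equation r² - 6r + 34 = 0 has discriminant (-6)² - 4·(34) = -100 < 0, so r = 3 ± 5i.
Hence q_h = C1*cos(5*t)*exp(3*t) + C2*exp(3*t)*sin(5*t).
Try q_p = A*exp(4*t). Substituting into the equation and dividing by exp(4*t) gives A = -1/26, so q_p = -exp(4*t)/26.
General solution: q = -exp(4*t)/26 + C1*cos(5*t)*exp(3*t) + C2*exp(3*t)*sin(5*t).
Apply the initial conditions: q(0) = -1/26 + C1 = -4 and q'(0) = -2/13 + 3*C1 + 5*C2 = -5. Solving gives C1 = -103/26, C2 = 183/130.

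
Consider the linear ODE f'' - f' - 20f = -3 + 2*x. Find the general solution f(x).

Characteristic equation r² - r - 20 = 0 factors as (r - 5)(r + 4) = 0, so r = 5, -4.
Hence f_h = C1*exp(5*x) + C2*exp(-4*x).
For the particular solution try f_p = A0 + A1*x. Substituting and matching coefficients of each power of x gives A0 = 31/200, A1 = -1/10, so f_p = 31/200 - x/10.

f = 31/200 - x/10 + C1*exp(5*x) + C2*exp(-4*x)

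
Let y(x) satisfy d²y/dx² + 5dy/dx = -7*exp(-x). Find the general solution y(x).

y = C2 + 7*exp(-x)/4 + C1*exp(-5*x)

Characteristic equation r² + 5r = 0 factors as (r + 5)r = 0, so r = -5, 0.
Hence y_h = C1*exp(-5*x) + C2.
Try y_p = A*exp(-x). Substituting into the equation and dividing by exp(-x) gives A = 7/4, so y_p = 7*exp(-x)/4.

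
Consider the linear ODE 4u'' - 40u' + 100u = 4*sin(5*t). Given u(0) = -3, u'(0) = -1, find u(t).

Divide through by 4: u'' - 10u' + 25u = sin(5*t).
Characteristic equation r² - 10r + 25 = 0 has discriminant (-10)² - 4·(25) = 0, so r = 5 is a repeated root.
Hence u_h = (C1 + C2*t)*exp(5*t).
Try u_p = A*cos(5*t) + B*sin(5*t). Substituting and equating the coefficients of cos(5t) and sin(5t) gives A = 1/50, B = 0, so u_p = cos(5*t)/50.
General solution: u = cos(5*t)/50 + C1*exp(5*t) + C2*t*exp(5*t).
Apply the initial conditions: u(0) = 1/50 + C1 = -3 and u'(0) = C2 + 5*C1 = -1. Solving gives C1 = -151/50, C2 = 141/10.

u = -151*exp(5*t)/50 + cos(5*t)/50 + 141*t*exp(5*t)/10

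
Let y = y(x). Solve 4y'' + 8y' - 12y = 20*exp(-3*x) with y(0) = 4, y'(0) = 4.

y = -5*exp(-3*x)/16 + 69*exp(x)/16 - 5*x*exp(-3*x)/4

Divide through by 4: y'' + 2y' - 3y = 5*exp(-3*x).
Characteristic equation r² + 2r - 3 = 0 factors as (r + 3)(r - 1) = 0, so r = -3, 1.
Hence y_h = C1*exp(-3*x) + C2*exp(x).
Since exp(-3*x) solves the homogeneous equation (r = -3 is a root of multiplicity 1), multiply the trial by x. Try y_p = A*x*exp(-3*x). Substituting into the equation and dividing by exp(-3*x) gives A = -5/4, so y_p = -5*x*exp(-3*x)/4.
General solution: y = C1*exp(-3*x) + C2*exp(x) - 5*x*exp(-3*x)/4.
Apply the initial conditions: y(0) = C1 + C2 = 4 and y'(0) = -5/4 + C2 - 3*C1 = 4. Solving gives C1 = -5/16, C2 = 69/16.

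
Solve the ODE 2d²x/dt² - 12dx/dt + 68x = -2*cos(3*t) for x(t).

x = -25*cos(3*t)/949 + 18*sin(3*t)/949 + C1*cos(5*t)*exp(3*t) + C2*exp(3*t)*sin(5*t)

Divide through by 2: x'' - 6x' + 34x = -cos(3*t).
Characteristic equation r² - 6r + 34 = 0 has discriminant (-6)² - 4·(34) = -100 < 0, so r = 3 ± 5i.
Hence x_h = C1*cos(5*t)*exp(3*t) + C2*exp(3*t)*sin(5*t).
Try x_p = A*cos(3*t) + B*sin(3*t). Substituting and equating the coefficients of cos(3t) and sin(3t) gives A = -25/949, B = 18/949, so x_p = -25*cos(3*t)/949 + 18*sin(3*t)/949.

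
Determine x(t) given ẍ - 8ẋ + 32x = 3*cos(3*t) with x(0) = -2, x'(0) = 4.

x = -72*sin(3*t)/1105 + 69*cos(3*t)/1105 - 2279*cos(4*t)*exp(4*t)/1105 + 3438*exp(4*t)*sin(4*t)/1105

Characteristic equation r² - 8r + 32 = 0 has discriminant (-8)² - 4·(32) = -64 < 0, so r = 4 ± 4i.
Hence x_h = C1*cos(4*t)*exp(4*t) + C2*exp(4*t)*sin(4*t).
Try x_p = A*cos(3*t) + B*sin(3*t). Substituting and equating the coefficients of cos(3t) and sin(3t) gives A = 69/1105, B = -72/1105, so x_p = -72*sin(3*t)/1105 + 69*cos(3*t)/1105.
General solution: x = -72*sin(3*t)/1105 + 69*cos(3*t)/1105 + C1*cos(4*t)*exp(4*t) + C2*exp(4*t)*sin(4*t).
Apply the initial conditions: x(0) = 69/1105 + C1 = -2 and x'(0) = -216/1105 + 4*C1 + 4*C2 = 4. Solving gives C1 = -2279/1105, C2 = 3438/1105.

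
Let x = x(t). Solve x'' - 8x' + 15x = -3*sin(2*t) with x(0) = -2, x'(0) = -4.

Characteristic equation r² - 8r + 15 = 0 factors as (r - 5)(r - 3) = 0, so r = 5, 3.
Hence x_h = C1*exp(5*t) + C2*exp(3*t).
Try x_p = A*cos(2*t) + B*sin(2*t). Substituting and equating the coefficients of cos(2t) and sin(2t) gives A = -48/377, B = -33/377, so x_p = -48*cos(2*t)/377 - 33*sin(2*t)/377.
General solution: x = -48*cos(2*t)/377 - 33*sin(2*t)/377 + C1*exp(5*t) + C2*exp(3*t).
Apply the initial conditions: x(0) = -48/377 + C1 + C2 = -2 and x'(0) = -66/377 + 3*C2 + 5*C1 = -4. Solving gives C1 = 26/29, C2 = -36/13.

x = -48*cos(2*t)/377 - 36*exp(3*t)/13 - 33*sin(2*t)/377 + 26*exp(5*t)/29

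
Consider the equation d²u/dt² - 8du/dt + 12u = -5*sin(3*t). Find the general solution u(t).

u = -8*cos(3*t)/39 - sin(3*t)/39 + C1*exp(6*t) + C2*exp(2*t)

Characteristic equation r² - 8r + 12 = 0 factors as (r - 6)(r - 2) = 0, so r = 6, 2.
Hence u_h = C1*exp(6*t) + C2*exp(2*t).
Try u_p = A*cos(3*t) + B*sin(3*t). Substituting and equating the coefficients of cos(3t) and sin(3t) gives A = -8/39, B = -1/39, so u_p = -8*cos(3*t)/39 - sin(3*t)/39.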